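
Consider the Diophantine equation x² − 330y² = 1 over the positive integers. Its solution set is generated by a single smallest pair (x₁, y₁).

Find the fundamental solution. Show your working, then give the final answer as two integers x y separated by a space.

109 6

√330 = [18; 6,36, …], period ℓ=2 (even) → k=1
a_0=18:  p_0=18·1+0=18,  q_0=18·0+1=1
a_1=6:  p_1=6·18+1=109,  q_1=6·1+0=6
(x₁, y₁) = (109, 6);  109² − 330·6² = 1 ✓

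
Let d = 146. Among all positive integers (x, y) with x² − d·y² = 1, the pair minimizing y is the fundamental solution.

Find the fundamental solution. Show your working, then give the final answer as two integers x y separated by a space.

√146 → a₀=12, period (12,24); ℓ=2 even so k=1
k=0  a_k=12  p_k/q_k = 12/1
k=1  a_k=12  p_k/q_k = 145/12
→ (145, 12).  Check: 145²=21025, 146·12²=21024, difference 1.

145 12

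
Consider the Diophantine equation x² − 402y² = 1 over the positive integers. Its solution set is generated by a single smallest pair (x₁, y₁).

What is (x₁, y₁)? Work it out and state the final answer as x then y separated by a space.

d=402: √d = [20; 20,40] (ℓ=2, even), read p_1/q_1
k=0  a_k=20  p_k/q_k = 20/1
k=1  a_k=20  p_k/q_k = 401/20
→ (401, 20).  Check: 401²=160801, 402·20²=160800, difference 1.

401 20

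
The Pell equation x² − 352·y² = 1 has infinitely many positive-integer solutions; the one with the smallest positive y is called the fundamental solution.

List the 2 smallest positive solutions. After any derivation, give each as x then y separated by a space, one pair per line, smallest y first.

77617 4137
12048797377 642203058

[18; 1,3,5,9,5,3,1,36] for √352; ℓ=8 ⇒ convergent index 7
a_0=18:  p_0=18·1+0=18,  q_0=18·0+1=1
…
a_2=3:  p_2=3·19+18=75,  q_2=3·1+1=4
a_3=5:  p_3=5·75+19=394,  q_3=5·4+1=21
a_4=9:  p_4=9·394+75=3621,  q_4=9·21+4=193
a_5=5:  p_5=5·3621+394=18499,  q_5=5·193+21=986
a_6=3:  p_6=3·18499+3621=59118,  q_6=3·986+193=3151
a_7=1:  p_7=1·59118+18499=77617,  q_7=1·3151+986=4137
→ (77617, 4137).  Check: 77617²=6024398689, 352·4137²=6024398688, difference 1.
k=2:  x_2 = 77617·77617+352·4137·4137 = 12048797377,  y_2 = 77617·4137+4137·77617 = 642203058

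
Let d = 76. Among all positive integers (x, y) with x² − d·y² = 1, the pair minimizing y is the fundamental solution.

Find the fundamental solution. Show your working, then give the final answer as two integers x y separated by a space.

57799 6630

√76 → a₀=8, period (1,2,1,1,5,4,5,1,1,2,1,16); ℓ=12 even so k=11
a_0=8:  p_0=8·1+0=8,  q_0=8·0+1=1
…
a_6=4:  p_6=4·340+61=1421,  q_6=4·39+7=163
…
a_8=1:  p_8=1·7445+1421=8866,  q_8=1·854+163=1017
…
a_10=2:  p_10=2·16311+8866=41488,  q_10=2·1871+1017=4759
a_11=1:  p_11=1·41488+16311=57799,  q_11=1·4759+1871=6630
→ (57799, 6630).  Check: 57799²=3340724401, 76·6630²=3340724400, difference 1.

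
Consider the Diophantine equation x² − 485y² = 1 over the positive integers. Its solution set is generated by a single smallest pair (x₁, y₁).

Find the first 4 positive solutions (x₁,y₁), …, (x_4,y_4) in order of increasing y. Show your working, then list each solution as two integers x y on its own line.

d=485: √d = [22; 44] (ℓ=1, odd), read p_1/q_1
k=0  a_k=22  p_k/q_k = 22/1
k=1  a_k=44  p_k/q_k = 969/44
fundamental: x₁=969, y₁=44  (since 938961 − 485·1936 = 1)
n=2: (969,44)∘(969,44) = (969·969+485·44·44, 969·44+44·969) = (1877921,85272)
n=3: (1877921,85272)∘(969,44) = (969·1877921+485·44·85272, 969·85272+44·1877921) = (3639409929,165257092)
n=4: (3639409929,165257092)∘(969,44) = (969·3639409929+485·44·165257092, 969·165257092+44·3639409929) = (7053174564481,320268159024)

969 44
1877921 85272
3639409929 165257092
7053174564481 320268159024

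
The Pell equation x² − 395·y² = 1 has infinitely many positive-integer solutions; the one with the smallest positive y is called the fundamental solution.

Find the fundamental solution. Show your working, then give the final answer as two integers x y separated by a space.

159 8

d=395: √d = [19; 1,6,1,38] (ℓ=4, even), read p_3/q_3
a_0=19:  p_0=19·1+0=19,  q_0=19·0+1=1
a_1=1:  p_1=1·19+1=20,  q_1=1·1+0=1
a_2=6:  p_2=6·20+19=139,  q_2=6·1+1=7
a_3=1:  p_3=1·139+20=159,  q_3=1·7+1=8
fundamental: x₁=159, y₁=8  (since 25281 − 395·64 = 1)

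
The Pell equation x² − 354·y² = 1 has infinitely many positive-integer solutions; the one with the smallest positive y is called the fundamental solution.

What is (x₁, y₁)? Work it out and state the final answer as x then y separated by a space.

258065 13716

[18; 1,4,2,2,18,2,2,4,1,36] for √354; ℓ=10 ⇒ convergent index 9
i=0: a=18 ⇒ p=18, q=1
…
i=6: a=2 ⇒ p=19210, q=1021
…
i=8: a=4 ⇒ p=210294, q=11177
i=9: a=1 ⇒ p=258065, q=13716
→ (258065, 13716).  Check: 258065²=66597544225, 354·13716²=66597544224, difference 1.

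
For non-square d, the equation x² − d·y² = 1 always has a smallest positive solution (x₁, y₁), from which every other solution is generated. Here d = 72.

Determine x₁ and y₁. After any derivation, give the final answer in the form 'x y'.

√72 → a₀=8, period (2,16); ℓ=2 even so k=1
k=0  a_k=8  p_k/q_k = 8/1
k=1  a_k=2  p_k/q_k = 17/2
fundamental: x₁=17, y₁=2  (since 289 − 72·4 = 1)

17 2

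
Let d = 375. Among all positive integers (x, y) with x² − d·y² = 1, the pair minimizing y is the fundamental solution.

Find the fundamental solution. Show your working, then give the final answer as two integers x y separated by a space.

15124 781

√375 → a₀=19, period (2,1,2,1,5,1,2,1,2,38); ℓ=10 even so k=9
k=0  a_k=19  p_k/q_k = 19/1
k=1  a_k=2  p_k/q_k = 39/2
k=2  a_k=1  p_k/q_k = 58/3
k=3  a_k=2  p_k/q_k = 155/8
…
k=5  a_k=5  p_k/q_k = 1220/63
k=6  a_k=1  p_k/q_k = 1433/74
k=7  a_k=2  p_k/q_k = 4086/211
k=8  a_k=1  p_k/q_k = 5519/285
k=9  a_k=2  p_k/q_k = 15124/781
fundamental: x₁=15124, y₁=781  (since 228735376 − 375·609961 = 1)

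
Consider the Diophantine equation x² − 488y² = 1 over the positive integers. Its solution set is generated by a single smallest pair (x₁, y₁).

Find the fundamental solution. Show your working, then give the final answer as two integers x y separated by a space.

[22; 11,44] for √488; ℓ=2 ⇒ convergent index 1
step 0: (22, 1)  from 22·(1,0) + (0,1)
step 1: (243, 11)  from 11·(22,1) + (1,0)
(x₁, y₁) = (243, 11);  243² − 488·11² = 1 ✓

243 11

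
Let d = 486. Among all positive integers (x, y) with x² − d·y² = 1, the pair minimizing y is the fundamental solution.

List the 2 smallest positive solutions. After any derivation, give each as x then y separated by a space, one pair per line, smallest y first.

[22; 22,44] for √486; ℓ=2 ⇒ convergent index 1
step 0: (22, 1)  from 22·(1,0) + (0,1)
step 1: (485, 22)  from 22·(22,1) + (1,0)
fundamental: x₁=485, y₁=22  (since 235225 − 486·484 = 1)
(x_2, y_2) = (485·485 + 486·22·22, 485·22 + 22·485) = (470449, 21340)

485 22
470449 21340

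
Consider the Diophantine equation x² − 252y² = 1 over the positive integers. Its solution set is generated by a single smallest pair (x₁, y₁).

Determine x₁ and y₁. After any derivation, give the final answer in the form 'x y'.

127 8

[15; 1,6,1,30] for √252; ℓ=4 ⇒ convergent index 3
a_0=15:  p_0=15·1+0=15,  q_0=15·0+1=1
…
a_2=6:  p_2=6·16+15=111,  q_2=6·1+1=7
a_3=1:  p_3=1·111+16=127,  q_3=1·7+1=8
(x₁, y₁) = (127, 8);  127² − 252·8² = 1 ✓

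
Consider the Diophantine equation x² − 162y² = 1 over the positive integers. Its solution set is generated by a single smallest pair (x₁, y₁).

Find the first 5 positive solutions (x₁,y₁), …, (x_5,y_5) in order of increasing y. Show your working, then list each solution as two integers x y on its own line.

19601 1540
768398401 60371080
30122754096401 2366667076620
1180872205318713601 92778082677286160
46292552162781456490001 3637086394748304967700

[12; 1,2,1,2,12,2,1,2,1,24] for √162; ℓ=10 ⇒ convergent index 9
k=0  a_k=12  p_k/q_k = 12/1
k=1  a_k=1  p_k/q_k = 13/1
…
k=3  a_k=1  p_k/q_k = 51/4
k=4  a_k=2  p_k/q_k = 140/11
k=5  a_k=12  p_k/q_k = 1731/136
…
k=8  a_k=2  p_k/q_k = 14268/1121
k=9  a_k=1  p_k/q_k = 19601/1540
fundamental: x₁=19601, y₁=1540  (since 384199201 − 162·2371600 = 1)
(x_2, y_2) = (19601·19601 + 162·1540·1540, 19601·1540 + 1540·19601) = (768398401, 60371080)
(x_3, y_3) = (19601·768398401 + 162·1540·60371080, 19601·60371080 + 1540·768398401) = (30122754096401, 2366667076620)
(x_4, y_4) = (19601·30122754096401 + 162·1540·2366667076620, 19601·2366667076620 + 1540·30122754096401) = (1180872205318713601, 92778082677286160)
(x_5, y_5) = (19601·1180872205318713601 + 162·1540·92778082677286160, 19601·92778082677286160 + 1540·1180872205318713601) = (46292552162781456490001, 3637086394748304967700)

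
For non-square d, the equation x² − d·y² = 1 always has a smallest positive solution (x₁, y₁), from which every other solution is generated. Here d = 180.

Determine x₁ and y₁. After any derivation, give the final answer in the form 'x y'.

√180 → a₀=13, period (2,2,2,26); ℓ=4 even so k=3
i=0: a=13 ⇒ p=13, q=1
i=1: a=2 ⇒ p=27, q=2
i=2: a=2 ⇒ p=67, q=5
i=3: a=2 ⇒ p=161, q=12
(x₁, y₁) = (161, 12);  161² − 180·12² = 1 ✓

161 12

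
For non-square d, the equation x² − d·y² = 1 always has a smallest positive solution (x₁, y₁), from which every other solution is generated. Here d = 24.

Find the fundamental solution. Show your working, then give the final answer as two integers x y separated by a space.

5 1

√24 = [4; 1,8, …], period ℓ=2 (even) → k=1
k=0  a_k=4  p_k/q_k = 4/1
k=1  a_k=1  p_k/q_k = 5/1
fundamental: x₁=5, y₁=1  (since 25 − 24·1 = 1)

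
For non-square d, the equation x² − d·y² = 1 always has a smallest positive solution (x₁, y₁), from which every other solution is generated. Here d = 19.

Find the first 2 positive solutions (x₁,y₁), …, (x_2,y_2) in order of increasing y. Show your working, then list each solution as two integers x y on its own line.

170 39
57799 13260

[4; 2,1,3,1,2,8] for √19; ℓ=6 ⇒ convergent index 5
a_0=4:  p_0=4·1+0=4,  q_0=4·0+1=1
…
a_2=1:  p_2=1·9+4=13,  q_2=1·2+1=3
a_3=3:  p_3=3·13+9=48,  q_3=3·3+2=11
a_4=1:  p_4=1·48+13=61,  q_4=1·11+3=14
a_5=2:  p_5=2·61+48=170,  q_5=2·14+11=39
(x₁, y₁) = (170, 39);  170² − 19·39² = 1 ✓
(x_2, y_2) = (170·170 + 19·39·39, 170·39 + 39·170) = (57799, 13260)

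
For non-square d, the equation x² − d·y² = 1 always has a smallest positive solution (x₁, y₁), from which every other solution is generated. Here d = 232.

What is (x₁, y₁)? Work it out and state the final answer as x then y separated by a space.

[15; 4,3,7,3,4,30] for √232; ℓ=6 ⇒ convergent index 5
step 0: (15, 1)  from 15·(1,0) + (0,1)
…
step 4: (4539, 298)  from 3·(1447,95) + (198,13)
step 5: (19603, 1287)  from 4·(4539,298) + (1447,95)
(x₁, y₁) = (19603, 1287);  19603² − 232·1287² = 1 ✓

19603 1287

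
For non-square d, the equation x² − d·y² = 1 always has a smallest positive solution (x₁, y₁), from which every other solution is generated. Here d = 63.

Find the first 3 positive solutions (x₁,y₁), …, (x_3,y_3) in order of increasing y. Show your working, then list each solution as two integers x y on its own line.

d=63: √d = [7; 1,14] (ℓ=2, even), read p_1/q_1
i=0: a=7 ⇒ p=7, q=1
i=1: a=1 ⇒ p=8, q=1
→ (8, 1).  Check: 8²=64, 63·1²=63, difference 1.
(x_2, y_2) = (8·8 + 63·1·1, 8·1 + 1·8) = (127, 16)
(x_3, y_3) = (8·127 + 63·1·16, 8·16 + 1·127) = (2024, 255)

8 1
127 16
2024 255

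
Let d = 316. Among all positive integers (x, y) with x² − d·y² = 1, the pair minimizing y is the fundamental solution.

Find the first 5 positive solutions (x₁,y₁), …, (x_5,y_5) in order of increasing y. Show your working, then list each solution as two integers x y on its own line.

[17; 1,3,2,8,2,3,1,34] for √316; ℓ=8 ⇒ convergent index 7
a_0=17:  p_0=17·1+0=17,  q_0=17·0+1=1
…
a_3=2:  p_3=2·71+18=160,  q_3=2·4+1=9
a_4=8:  p_4=8·160+71=1351,  q_4=8·9+4=76
…
a_6=3:  p_6=3·2862+1351=9937,  q_6=3·161+76=559
a_7=1:  p_7=1·9937+2862=12799,  q_7=1·559+161=720
fundamental: x₁=12799, y₁=720  (since 163814401 − 316·518400 = 1)
(x_2, y_2) = (12799·12799 + 316·720·720, 12799·720 + 720·12799) = (327628801, 18430560)
(x_3, y_3) = (12799·327628801 + 316·720·18430560, 12799·18430560 + 720·327628801) = (8386642035199, 471785474160)
(x_4, y_4) = (12799·8386642035199 + 316·720·471785474160, 12799·471785474160 + 720·8386642035199) = (214681262489395201, 12076764549117120)
(x_5, y_5) = (12799·214681262489395201 + 316·720·12076764549117120, 12799·12076764549117120 + 720·214681262489395201) = (5495410948816896319999, 309141018456514563600)

12799 720
327628801 18430560
8386642035199 471785474160
214681262489395201 12076764549117120
5495410948816896319999 309141018456514563600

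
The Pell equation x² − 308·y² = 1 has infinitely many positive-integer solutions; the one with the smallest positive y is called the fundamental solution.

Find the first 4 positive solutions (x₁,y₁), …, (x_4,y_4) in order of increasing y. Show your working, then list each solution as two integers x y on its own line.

351 20
246401 14040
172973151 9856060
121426905601 6918940080

√308 = [17; 1,1,4,1,1,34, …], period ℓ=6 (even) → k=5
i=0: a=17 ⇒ p=17, q=1
i=1: a=1 ⇒ p=18, q=1
i=2: a=1 ⇒ p=35, q=2
i=3: a=4 ⇒ p=158, q=9
i=4: a=1 ⇒ p=193, q=11
i=5: a=1 ⇒ p=351, q=20
fundamental: x₁=351, y₁=20  (since 123201 − 308·400 = 1)
k=2:  x_2 = 351·351+308·20·20 = 246401,  y_2 = 351·20+20·351 = 14040
k=3:  x_3 = 351·246401+308·20·14040 = 172973151,  y_3 = 351·14040+20·246401 = 9856060
k=4:  x_4 = 351·172973151+308·20·9856060 = 121426905601,  y_4 = 351·9856060+20·172973151 = 6918940080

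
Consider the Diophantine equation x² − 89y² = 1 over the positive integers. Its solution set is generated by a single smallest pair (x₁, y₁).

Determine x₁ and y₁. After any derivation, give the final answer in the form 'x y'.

[9; 2,3,3,2,18] for √89; ℓ=5 ⇒ convergent index 9
step 0: (9, 1)  from 9·(1,0) + (0,1)
…
step 2: (66, 7)  from 3·(19,2) + (9,1)
step 3: (217, 23)  from 3·(66,7) + (19,2)
step 4: (500, 53)  from 2·(217,23) + (66,7)
step 5: (9217, 977)  from 18·(500,53) + (217,23)
step 6: (18934, 2007)  from 2·(9217,977) + (500,53)
…
step 8: (216991, 23001)  from 3·(66019,6998) + (18934,2007)
step 9: (500001, 53000)  from 2·(216991,23001) + (66019,6998)
→ (500001, 53000).  Check: 500001²=250001000001, 89·53000²=250001000000, difference 1.

500001 53000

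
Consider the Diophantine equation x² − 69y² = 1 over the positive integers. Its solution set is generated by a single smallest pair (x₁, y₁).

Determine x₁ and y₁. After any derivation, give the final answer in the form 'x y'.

7775 936

√69 = [8; 3,3,1,4,1,3,3,16, …], period ℓ=8 (even) → k=7
k=0  a_k=8  p_k/q_k = 8/1
k=1  a_k=3  p_k/q_k = 25/3
k=2  a_k=3  p_k/q_k = 83/10
k=3  a_k=1  p_k/q_k = 108/13
…
k=6  a_k=3  p_k/q_k = 2384/287
k=7  a_k=3  p_k/q_k = 7775/936
→ (7775, 936).  Check: 7775²=60450625, 69·936²=60450624, difference 1.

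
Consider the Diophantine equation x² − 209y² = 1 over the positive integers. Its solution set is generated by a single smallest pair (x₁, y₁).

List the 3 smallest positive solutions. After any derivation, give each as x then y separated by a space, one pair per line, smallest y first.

[14; 2,5,3,2,3,5,2,28] for √209; ℓ=8 ⇒ convergent index 7
i=0: a=14 ⇒ p=14, q=1
i=1: a=2 ⇒ p=29, q=2
i=2: a=5 ⇒ p=159, q=11
i=3: a=3 ⇒ p=506, q=35
i=4: a=2 ⇒ p=1171, q=81
…
i=6: a=5 ⇒ p=21266, q=1471
i=7: a=2 ⇒ p=46551, q=3220
fundamental: x₁=46551, y₁=3220  (since 2166995601 − 209·10368400 = 1)
n=2: (46551,3220)∘(46551,3220) = (46551·46551+209·3220·3220, 46551·3220+3220·46551) = (4333991201,299788440)
n=3: (4333991201,299788440)∘(46551,3220) = (46551·4333991201+209·3220·299788440, 46551·299788440+3220·4333991201) = (403503248748951,27910903337660)

46551 3220
4333991201 299788440
403503248748951 27910903337660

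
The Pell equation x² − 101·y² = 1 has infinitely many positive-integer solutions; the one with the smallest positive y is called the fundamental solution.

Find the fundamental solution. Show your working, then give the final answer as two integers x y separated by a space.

√101 = [10; 20, …], period ℓ=1 (odd) → k=1
k=0  a_k=10  p_k/q_k = 10/1
k=1  a_k=20  p_k/q_k = 201/20
(x₁, y₁) = (201, 20);  201² − 101·20² = 1 ✓

201 20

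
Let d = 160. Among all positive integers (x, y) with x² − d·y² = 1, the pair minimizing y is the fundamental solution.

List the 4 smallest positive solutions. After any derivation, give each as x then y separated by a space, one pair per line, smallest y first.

√160 → a₀=12, period (1,1,1,5,1,1,1,24); ℓ=8 even so k=7
k=0  a_k=12  p_k/q_k = 12/1
k=1  a_k=1  p_k/q_k = 13/1
k=2  a_k=1  p_k/q_k = 25/2
k=3  a_k=1  p_k/q_k = 38/3
k=4  a_k=5  p_k/q_k = 215/17
…
k=6  a_k=1  p_k/q_k = 468/37
k=7  a_k=1  p_k/q_k = 721/57
→ (721, 57).  Check: 721²=519841, 160·57²=519840, difference 1.
n=2: (721,57)∘(721,57) = (721·721+160·57·57, 721·57+57·721) = (1039681,82194)
n=3: (1039681,82194)∘(721,57) = (721·1039681+160·57·82194, 721·82194+57·1039681) = (1499219281,118523691)
n=4: (1499219281,118523691)∘(721,57) = (721·1499219281+160·57·118523691, 721·118523691+57·1499219281) = (2161873163521,170911080228)

721 57
1039681 82194
1499219281 118523691
2161873163521 170911080228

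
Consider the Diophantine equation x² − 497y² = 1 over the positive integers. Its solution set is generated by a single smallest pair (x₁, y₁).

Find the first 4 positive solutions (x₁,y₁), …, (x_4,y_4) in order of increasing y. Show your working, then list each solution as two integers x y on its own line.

1201887 53912
2889064721537 129592263888
6944658661946678751 311510514535059400
16693389930459326703284737 748800875565868281911712

d=497: √d = [22; 3,2,2,5,6,5,2,2,3,44] (ℓ=10, even), read p_9/q_9
step 0: (22, 1)  from 22·(1,0) + (0,1)
…
step 6: (65476, 2937)  from 5·(12685,569) + (2051,92)
…
step 8: (352750, 15823)  from 2·(143637,6443) + (65476,2937)
step 9: (1201887, 53912)  from 3·(352750,15823) + (143637,6443)
→ (1201887, 53912).  Check: 1201887²=1444532360769, 497·53912²=1444532360768, difference 1.
n=2: (1201887,53912)∘(1201887,53912) = (1201887·1201887+497·53912·53912, 1201887·53912+53912·1201887) = (2889064721537,129592263888)
n=3: (2889064721537,129592263888)∘(1201887,53912) = (1201887·2889064721537+497·53912·129592263888, 1201887·129592263888+53912·2889064721537) = (6944658661946678751,311510514535059400)
n=4: (6944658661946678751,311510514535059400)∘(1201887,53912) = (1201887·6944658661946678751+497·53912·311510514535059400, 1201887·311510514535059400+53912·6944658661946678751) = (16693389930459326703284737,748800875565868281911712)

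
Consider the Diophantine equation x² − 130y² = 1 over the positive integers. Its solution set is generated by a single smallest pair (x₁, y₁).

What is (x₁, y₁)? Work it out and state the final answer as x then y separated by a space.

6499 570

d=130: √d = [11; 2,2,22] (ℓ=3, odd), read p_5/q_5
step 0: (11, 1)  from 11·(1,0) + (0,1)
step 1: (23, 2)  from 2·(11,1) + (1,0)
…
step 3: (1277, 112)  from 22·(57,5) + (23,2)
step 4: (2611, 229)  from 2·(1277,112) + (57,5)
step 5: (6499, 570)  from 2·(2611,229) + (1277,112)
fundamental: x₁=6499, y₁=570  (since 42237001 − 130·324900 = 1)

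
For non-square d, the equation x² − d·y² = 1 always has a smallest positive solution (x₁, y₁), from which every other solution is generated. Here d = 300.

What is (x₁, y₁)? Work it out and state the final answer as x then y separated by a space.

d=300: √d = [17; 3,8,3,34] (ℓ=4, even), read p_3/q_3
k=0  a_k=17  p_k/q_k = 17/1
k=1  a_k=3  p_k/q_k = 52/3
k=2  a_k=8  p_k/q_k = 433/25
k=3  a_k=3  p_k/q_k = 1351/78
→ (1351, 78).  Check: 1351²=1825201, 300·78²=1825200, difference 1.

1351 78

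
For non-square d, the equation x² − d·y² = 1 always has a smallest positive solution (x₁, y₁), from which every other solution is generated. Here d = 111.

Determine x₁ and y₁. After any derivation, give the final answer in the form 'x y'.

√111 → a₀=10, period (1,1,6,1,1,20); ℓ=6 even so k=5
a_0=10:  p_0=10·1+0=10,  q_0=10·0+1=1
a_1=1:  p_1=1·10+1=11,  q_1=1·1+0=1
…
a_3=6:  p_3=6·21+11=137,  q_3=6·2+1=13
a_4=1:  p_4=1·137+21=158,  q_4=1·13+2=15
a_5=1:  p_5=1·158+137=295,  q_5=1·15+13=28
→ (295, 28).  Check: 295²=87025, 111·28²=87024, difference 1.

295 28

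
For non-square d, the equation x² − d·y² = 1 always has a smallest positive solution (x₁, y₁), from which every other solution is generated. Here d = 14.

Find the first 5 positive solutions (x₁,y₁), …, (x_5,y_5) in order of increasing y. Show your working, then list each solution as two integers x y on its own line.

15 4
449 120
13455 3596
403201 107760
12082575 3229204

[3; 1,2,1,6] for √14; ℓ=4 ⇒ convergent index 3
step 0: (3, 1)  from 3·(1,0) + (0,1)
…
step 2: (11, 3)  from 2·(4,1) + (3,1)
step 3: (15, 4)  from 1·(11,3) + (4,1)
→ (15, 4).  Check: 15²=225, 14·4²=224, difference 1.
(15+4√14)^2 = 449 + 120√14
(15+4√14)^3 = 13455 + 3596√14
(15+4√14)^4 = 403201 + 107760√14
(15+4√14)^5 = 12082575 + 3229204√14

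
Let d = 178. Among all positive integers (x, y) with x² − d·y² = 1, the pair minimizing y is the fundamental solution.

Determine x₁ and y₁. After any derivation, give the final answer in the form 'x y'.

√178 = [13; 2,1,12,1,2,26, …], period ℓ=6 (even) → k=5
a_0=13:  p_0=13·1+0=13,  q_0=13·0+1=1
…
a_2=1:  p_2=1·27+13=40,  q_2=1·2+1=3
a_3=12:  p_3=12·40+27=507,  q_3=12·3+2=38
a_4=1:  p_4=1·507+40=547,  q_4=1·38+3=41
a_5=2:  p_5=2·547+507=1601,  q_5=2·41+38=120
fundamental: x₁=1601, y₁=120  (since 2563201 − 178·14400 = 1)

1601 120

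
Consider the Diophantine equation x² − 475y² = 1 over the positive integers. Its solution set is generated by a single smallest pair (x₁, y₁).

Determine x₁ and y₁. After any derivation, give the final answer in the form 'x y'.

57799 2652

[21; 1,3,1,6,2,6,1,3,1,42] for √475; ℓ=10 ⇒ convergent index 9
step 0: (21, 1)  from 21·(1,0) + (0,1)
step 1: (22, 1)  from 1·(21,1) + (1,0)
step 2: (87, 4)  from 3·(22,1) + (21,1)
step 3: (109, 5)  from 1·(87,4) + (22,1)
step 4: (741, 34)  from 6·(109,5) + (87,4)
step 5: (1591, 73)  from 2·(741,34) + (109,5)
step 6: (10287, 472)  from 6·(1591,73) + (741,34)
step 7: (11878, 545)  from 1·(10287,472) + (1591,73)
step 8: (45921, 2107)  from 3·(11878,545) + (10287,472)
step 9: (57799, 2652)  from 1·(45921,2107) + (11878,545)
(x₁, y₁) = (57799, 2652);  57799² − 475·2652² = 1 ✓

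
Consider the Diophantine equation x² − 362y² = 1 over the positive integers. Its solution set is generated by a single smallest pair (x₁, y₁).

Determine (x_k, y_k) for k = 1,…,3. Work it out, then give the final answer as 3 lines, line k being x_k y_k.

√362 = [19; 38, …], period ℓ=1 (odd) → k=1
a_0=19:  p_0=19·1+0=19,  q_0=19·0+1=1
a_1=38:  p_1=38·19+1=723,  q_1=38·1+0=38
(x₁, y₁) = (723, 38);  723² − 362·38² = 1 ✓
(723+38√362)^2 = 1045457 + 54948√362
(723+38√362)^3 = 1511730099 + 79454770√362

723 38
1045457 54948
1511730099 79454770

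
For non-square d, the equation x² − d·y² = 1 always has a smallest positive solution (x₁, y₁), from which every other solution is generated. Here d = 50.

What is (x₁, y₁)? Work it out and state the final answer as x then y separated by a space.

d=50: √d = [7; 14] (ℓ=1, odd), read p_1/q_1
i=0: a=7 ⇒ p=7, q=1
i=1: a=14 ⇒ p=99, q=14
→ (99, 14).  Check: 99²=9801, 50·14²=9800, difference 1.

99 14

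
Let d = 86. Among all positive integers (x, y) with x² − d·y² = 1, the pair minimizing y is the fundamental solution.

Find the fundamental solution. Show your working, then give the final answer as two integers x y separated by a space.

√86 → a₀=9, period (3,1,1,1,8,1,1,1,3,18); ℓ=10 even so k=9
k=0  a_k=9  p_k/q_k = 9/1
…
k=5  a_k=8  p_k/q_k = 881/95
…
k=8  a_k=1  p_k/q_k = 2847/307
k=9  a_k=3  p_k/q_k = 10405/1122
fundamental: x₁=10405, y₁=1122  (since 108264025 − 86·1258884 = 1)

10405 1122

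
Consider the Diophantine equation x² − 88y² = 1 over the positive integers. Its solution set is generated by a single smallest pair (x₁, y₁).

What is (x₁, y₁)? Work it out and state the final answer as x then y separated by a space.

d=88: √d = [9; 2,1,1,1,2,18] (ℓ=6, even), read p_5/q_5
i=0: a=9 ⇒ p=9, q=1
…
i=2: a=1 ⇒ p=28, q=3
…
i=4: a=1 ⇒ p=75, q=8
i=5: a=2 ⇒ p=197, q=21
(x₁, y₁) = (197, 21);  197² − 88·21² = 1 ✓

197 21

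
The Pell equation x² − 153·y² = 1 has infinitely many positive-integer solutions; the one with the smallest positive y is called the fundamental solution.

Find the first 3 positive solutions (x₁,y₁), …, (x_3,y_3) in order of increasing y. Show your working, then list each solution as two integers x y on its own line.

2177 176
9478657 766304
41270070401 3336487440

[12; 2,1,2,2,2,1,2,24] for √153; ℓ=8 ⇒ convergent index 7
k=0  a_k=12  p_k/q_k = 12/1
…
k=6  a_k=1  p_k/q_k = 804/65
k=7  a_k=2  p_k/q_k = 2177/176
→ (2177, 176).  Check: 2177²=4739329, 153·176²=4739328, difference 1.
(2177+176√153)^2 = 9478657 + 766304√153
(2177+176√153)^3 = 41270070401 + 3336487440√153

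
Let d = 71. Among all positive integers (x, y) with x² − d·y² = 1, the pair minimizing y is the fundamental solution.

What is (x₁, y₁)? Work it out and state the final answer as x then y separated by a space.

3480 413

d=71: √d = [8; 2,2,1,7,1,2,2,16] (ℓ=8, even), read p_7/q_7
a_0=8:  p_0=8·1+0=8,  q_0=8·0+1=1
…
a_2=2:  p_2=2·17+8=42,  q_2=2·2+1=5
a_3=1:  p_3=1·42+17=59,  q_3=1·5+2=7
a_4=7:  p_4=7·59+42=455,  q_4=7·7+5=54
a_5=1:  p_5=1·455+59=514,  q_5=1·54+7=61
a_6=2:  p_6=2·514+455=1483,  q_6=2·61+54=176
a_7=2:  p_7=2·1483+514=3480,  q_7=2·176+61=413
→ (3480, 413).  Check: 3480²=12110400, 71·413²=12110399, difference 1.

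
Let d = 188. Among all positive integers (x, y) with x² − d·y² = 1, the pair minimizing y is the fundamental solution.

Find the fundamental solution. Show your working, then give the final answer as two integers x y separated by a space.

d=188: √d = [13; 1,2,2,6,2,2,1,26] (ℓ=8, even), read p_7/q_7
i=0: a=13 ⇒ p=13, q=1
…
i=2: a=2 ⇒ p=41, q=3
i=3: a=2 ⇒ p=96, q=7
i=4: a=6 ⇒ p=617, q=45
…
i=6: a=2 ⇒ p=3277, q=239
i=7: a=1 ⇒ p=4607, q=336
(x₁, y₁) = (4607, 336);  4607² − 188·336² = 1 ✓

4607 336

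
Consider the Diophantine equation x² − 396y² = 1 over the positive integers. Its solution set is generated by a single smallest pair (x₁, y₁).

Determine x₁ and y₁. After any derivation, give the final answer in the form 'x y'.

√396 = [19; 1,8,1,38, …], period ℓ=4 (even) → k=3
i=0: a=19 ⇒ p=19, q=1
…
i=2: a=8 ⇒ p=179, q=9
i=3: a=1 ⇒ p=199, q=10
(x₁, y₁) = (199, 10);  199² − 396·10² = 1 ✓

199 10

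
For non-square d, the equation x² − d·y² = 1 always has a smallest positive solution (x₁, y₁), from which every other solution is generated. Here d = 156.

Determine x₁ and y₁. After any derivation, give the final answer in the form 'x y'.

25 2

[12; 2,24] for √156; ℓ=2 ⇒ convergent index 1
step 0: (12, 1)  from 12·(1,0) + (0,1)
step 1: (25, 2)  from 2·(12,1) + (1,0)
(x₁, y₁) = (25, 2);  25² − 156·2² = 1 ✓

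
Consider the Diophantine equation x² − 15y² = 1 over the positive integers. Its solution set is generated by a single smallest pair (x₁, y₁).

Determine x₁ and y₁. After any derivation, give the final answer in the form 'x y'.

4 1

d=15: √d = [3; 1,6] (ℓ=2, even), read p_1/q_1
i=0: a=3 ⇒ p=3, q=1
i=1: a=1 ⇒ p=4, q=1
(x₁, y₁) = (4, 1);  4² − 15·1² = 1 ✓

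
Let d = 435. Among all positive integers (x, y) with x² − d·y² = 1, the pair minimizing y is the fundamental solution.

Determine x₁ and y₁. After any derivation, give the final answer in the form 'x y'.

[20; 1,5,1,40] for √435; ℓ=4 ⇒ convergent index 3
i=0: a=20 ⇒ p=20, q=1
i=1: a=1 ⇒ p=21, q=1
i=2: a=5 ⇒ p=125, q=6
i=3: a=1 ⇒ p=146, q=7
fundamental: x₁=146, y₁=7  (since 21316 − 435·49 = 1)

146 7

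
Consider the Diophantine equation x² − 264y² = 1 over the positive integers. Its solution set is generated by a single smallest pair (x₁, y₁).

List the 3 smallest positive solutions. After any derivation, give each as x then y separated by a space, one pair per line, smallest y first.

65 4
8449 520
1098305 67596

d=264: √d = [16; 4,32] (ℓ=2, even), read p_1/q_1
k=0  a_k=16  p_k/q_k = 16/1
k=1  a_k=4  p_k/q_k = 65/4
→ (65, 4).  Check: 65²=4225, 264·4²=4224, difference 1.
k=2:  x_2 = 65·65+264·4·4 = 8449,  y_2 = 65·4+4·65 = 520
k=3:  x_3 = 65·8449+264·4·520 = 1098305,  y_3 = 65·520+4·8449 = 67596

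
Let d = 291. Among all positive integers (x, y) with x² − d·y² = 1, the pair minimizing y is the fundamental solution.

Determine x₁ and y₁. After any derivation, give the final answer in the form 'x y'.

√291 → a₀=17, period (17,34); ℓ=2 even so k=1
k=0  a_k=17  p_k/q_k = 17/1
k=1  a_k=17  p_k/q_k = 290/17
→ (290, 17).  Check: 290²=84100, 291·17²=84099, difference 1.

290 17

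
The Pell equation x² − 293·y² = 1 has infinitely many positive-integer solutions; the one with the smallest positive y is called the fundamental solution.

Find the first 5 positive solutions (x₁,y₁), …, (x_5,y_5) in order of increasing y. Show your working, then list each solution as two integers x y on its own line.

12320649 719780
303596783562401 17736313474440
7481018815602612315849 437045785745090703340
184342013978870716056521769601 10769375446188914321717060880
4542426500373511536803322165613266249 265371389643423565052112223737518900

d=293: √d = [17; 8,1,1,8,34] (ℓ=5, odd), read p_9/q_9
step 0: (17, 1)  from 17·(1,0) + (0,1)
…
step 2: (154, 9)  from 1·(137,8) + (17,1)
…
step 5: (84679, 4947)  from 34·(2482,145) + (291,17)
step 6: (679914, 39721)  from 8·(84679,4947) + (2482,145)
step 7: (764593, 44668)  from 1·(679914,39721) + (84679,4947)
step 8: (1444507, 84389)  from 1·(764593,44668) + (679914,39721)
step 9: (12320649, 719780)  from 8·(1444507,84389) + (764593,44668)
→ (12320649, 719780).  Check: 12320649²=151798391781201, 293·719780²=151798391781200, difference 1.
n=2: (12320649,719780)∘(12320649,719780) = (12320649·12320649+293·719780·719780, 12320649·719780+719780·12320649) = (303596783562401,17736313474440)
n=3: (303596783562401,17736313474440)∘(12320649,719780) = (12320649·303596783562401+293·719780·17736313474440, 12320649·17736313474440+719780·303596783562401) = (7481018815602612315849,437045785745090703340)
n=4: (7481018815602612315849,437045785745090703340)∘(12320649,719780) = (12320649·7481018815602612315849+293·719780·437045785745090703340, 12320649·437045785745090703340+719780·7481018815602612315849) = (184342013978870716056521769601,10769375446188914321717060880)
n=5: (184342013978870716056521769601,10769375446188914321717060880)∘(12320649,719780) = (12320649·184342013978870716056521769601+293·719780·10769375446188914321717060880, 12320649·10769375446188914321717060880+719780·184342013978870716056521769601) = (4542426500373511536803322165613266249,265371389643423565052112223737518900)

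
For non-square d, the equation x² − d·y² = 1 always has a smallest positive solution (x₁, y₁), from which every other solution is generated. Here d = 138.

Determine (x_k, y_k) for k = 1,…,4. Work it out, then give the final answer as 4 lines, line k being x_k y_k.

√138 = [11; 1,2,1,22, …], period ℓ=4 (even) → k=3
a_0=11:  p_0=11·1+0=11,  q_0=11·0+1=1
a_1=1:  p_1=1·11+1=12,  q_1=1·1+0=1
a_2=2:  p_2=2·12+11=35,  q_2=2·1+1=3
a_3=1:  p_3=1·35+12=47,  q_3=1·3+1=4
fundamental: x₁=47, y₁=4  (since 2209 − 138·16 = 1)
k=2:  x_2 = 47·47+138·4·4 = 4417,  y_2 = 47·4+4·47 = 376
k=3:  x_3 = 47·4417+138·4·376 = 415151,  y_3 = 47·376+4·4417 = 35340
k=4:  x_4 = 47·415151+138·4·35340 = 39019777,  y_4 = 47·35340+4·415151 = 3321584

47 4
4417 376
415151 35340
39019777 3321584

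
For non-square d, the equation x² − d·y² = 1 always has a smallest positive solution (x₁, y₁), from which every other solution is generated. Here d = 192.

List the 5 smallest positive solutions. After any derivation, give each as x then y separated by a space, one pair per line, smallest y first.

[13; 1,5,1,26] for √192; ℓ=4 ⇒ convergent index 3
step 0: (13, 1)  from 13·(1,0) + (0,1)
…
step 2: (83, 6)  from 5·(14,1) + (13,1)
step 3: (97, 7)  from 1·(83,6) + (14,1)
→ (97, 7).  Check: 97²=9409, 192·7²=9408, difference 1.
(97+7√192)^2 = 18817 + 1358√192
(97+7√192)^3 = 3650401 + 263445√192
(97+7√192)^4 = 708158977 + 51106972√192
(97+7√192)^5 = 137379191137 + 9914489123√192

97 7
18817 1358
3650401 263445
708158977 51106972
137379191137 9914489123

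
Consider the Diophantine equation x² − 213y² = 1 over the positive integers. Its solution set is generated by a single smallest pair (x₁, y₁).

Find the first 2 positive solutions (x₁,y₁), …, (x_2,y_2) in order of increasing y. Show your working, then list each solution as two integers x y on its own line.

[14; 1,1,2,6,1,8,1,6,2,1,1,28] for √213; ℓ=12 ⇒ convergent index 11
k=0  a_k=14  p_k/q_k = 14/1
…
k=2  a_k=1  p_k/q_k = 29/2
…
k=4  a_k=6  p_k/q_k = 467/32
k=5  a_k=1  p_k/q_k = 540/37
k=6  a_k=8  p_k/q_k = 4787/328
…
k=8  a_k=6  p_k/q_k = 36749/2518
k=9  a_k=2  p_k/q_k = 78825/5401
k=10  a_k=1  p_k/q_k = 115574/7919
k=11  a_k=1  p_k/q_k = 194399/13320
→ (194399, 13320).  Check: 194399²=37790971201, 213·13320²=37790971200, difference 1.
k=2:  x_2 = 194399·194399+213·13320·13320 = 75581942401,  y_2 = 194399·13320+13320·194399 = 5178789360

194399 13320
75581942401 5178789360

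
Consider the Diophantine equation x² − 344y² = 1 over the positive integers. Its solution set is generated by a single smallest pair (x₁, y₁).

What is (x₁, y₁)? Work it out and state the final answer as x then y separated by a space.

10405 561

√344 = [18; 1,1,4,1,3,1,4,1,1,36, …], period ℓ=10 (even) → k=9
k=0  a_k=18  p_k/q_k = 18/1
k=1  a_k=1  p_k/q_k = 19/1
k=2  a_k=1  p_k/q_k = 37/2
k=3  a_k=4  p_k/q_k = 167/9
k=4  a_k=1  p_k/q_k = 204/11
…
k=7  a_k=4  p_k/q_k = 4711/254
k=8  a_k=1  p_k/q_k = 5694/307
k=9  a_k=1  p_k/q_k = 10405/561
→ (10405, 561).  Check: 10405²=108264025, 344·561²=108264024, difference 1.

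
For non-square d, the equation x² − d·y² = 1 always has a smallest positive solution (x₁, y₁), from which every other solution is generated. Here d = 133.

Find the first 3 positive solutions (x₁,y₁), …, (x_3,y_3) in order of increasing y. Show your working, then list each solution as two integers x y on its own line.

2588599 224460
13401689565601 1162073863080
69383200415647777399 6016286479789825380

√133 = [11; 1,1,7,5,1,…,1,1,22, …], period ℓ=16 (even) → k=15
a_0=11:  p_0=11·1+0=11,  q_0=11·0+1=1
…
a_2=1:  p_2=1·12+11=23,  q_2=1·1+1=2
…
a_4=5:  p_4=5·173+23=888,  q_4=5·15+2=77
a_5=1:  p_5=1·888+173=1061,  q_5=1·77+15=92
a_6=1:  p_6=1·1061+888=1949,  q_6=1·92+77=169
…
a_8=2:  p_8=2·3010+1949=7969,  q_8=2·261+169=691
a_9=1:  p_9=1·7969+3010=10979,  q_9=1·691+261=952
a_10=1:  p_10=1·10979+7969=18948,  q_10=1·952+691=1643
a_11=1:  p_11=1·18948+10979=29927,  q_11=1·1643+952=2595
…
a_13=7:  p_13=7·168583+29927=1210008,  q_13=7·14618+2595=104921
a_14=1:  p_14=1·1210008+168583=1378591,  q_14=1·104921+14618=119539
a_15=1:  p_15=1·1378591+1210008=2588599,  q_15=1·119539+104921=224460
→ (2588599, 224460).  Check: 2588599²=6700844782801, 133·224460²=6700844782800, difference 1.
(2588599+224460√133)^2 = 13401689565601 + 1162073863080√133
(2588599+224460√133)^3 = 69383200415647777399 + 6016286479789825380√133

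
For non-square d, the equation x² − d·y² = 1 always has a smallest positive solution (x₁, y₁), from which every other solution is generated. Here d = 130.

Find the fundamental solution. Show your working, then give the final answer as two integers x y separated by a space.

√130 = [11; 2,2,22, …], period ℓ=3 (odd) → k=5
a_0=11:  p_0=11·1+0=11,  q_0=11·0+1=1
…
a_2=2:  p_2=2·23+11=57,  q_2=2·2+1=5
a_3=22:  p_3=22·57+23=1277,  q_3=22·5+2=112
a_4=2:  p_4=2·1277+57=2611,  q_4=2·112+5=229
a_5=2:  p_5=2·2611+1277=6499,  q_5=2·229+112=570
(x₁, y₁) = (6499, 570);  6499² − 130·570² = 1 ✓

6499 570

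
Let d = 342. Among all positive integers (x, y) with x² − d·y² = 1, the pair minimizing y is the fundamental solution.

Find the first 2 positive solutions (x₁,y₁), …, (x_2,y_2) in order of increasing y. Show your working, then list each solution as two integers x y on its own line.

√342 → a₀=18, period (2,36); ℓ=2 even so k=1
a_0=18:  p_0=18·1+0=18,  q_0=18·0+1=1
a_1=2:  p_1=2·18+1=37,  q_1=2·1+0=2
(x₁, y₁) = (37, 2);  37² − 342·2² = 1 ✓
k=2:  x_2 = 37·37+342·2·2 = 2737,  y_2 = 37·2+2·37 = 148

37 2
2737 148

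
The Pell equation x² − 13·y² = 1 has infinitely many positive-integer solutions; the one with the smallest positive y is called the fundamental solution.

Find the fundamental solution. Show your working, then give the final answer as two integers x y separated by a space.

649 180

[3; 1,1,1,1,6] for √13; ℓ=5 ⇒ convergent index 9
i=0: a=3 ⇒ p=3, q=1
i=1: a=1 ⇒ p=4, q=1
…
i=7: a=1 ⇒ p=256, q=71
i=8: a=1 ⇒ p=393, q=109
i=9: a=1 ⇒ p=649, q=180
(x₁, y₁) = (649, 180);  649² − 13·180² = 1 ✓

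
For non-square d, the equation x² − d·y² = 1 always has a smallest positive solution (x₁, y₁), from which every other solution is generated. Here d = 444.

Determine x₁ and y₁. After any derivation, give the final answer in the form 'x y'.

295 14

d=444: √d = [21; 14,42] (ℓ=2, even), read p_1/q_1
step 0: (21, 1)  from 21·(1,0) + (0,1)
step 1: (295, 14)  from 14·(21,1) + (1,0)
(x₁, y₁) = (295, 14);  295² − 444·14² = 1 ✓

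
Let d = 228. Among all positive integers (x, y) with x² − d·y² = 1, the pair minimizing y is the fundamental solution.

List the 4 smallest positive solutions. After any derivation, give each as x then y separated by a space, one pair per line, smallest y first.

151 10
45601 3020
13771351 912030
4158902401 275430040

√228 → a₀=15, period (10,30); ℓ=2 even so k=1
a_0=15:  p_0=15·1+0=15,  q_0=15·0+1=1
a_1=10:  p_1=10·15+1=151,  q_1=10·1+0=10
(x₁, y₁) = (151, 10);  151² − 228·10² = 1 ✓
n=2: (151,10)∘(151,10) = (151·151+228·10·10, 151·10+10·151) = (45601,3020)
n=3: (45601,3020)∘(151,10) = (151·45601+228·10·3020, 151·3020+10·45601) = (13771351,912030)
n=4: (13771351,912030)∘(151,10) = (151·13771351+228·10·912030, 151·912030+10·13771351) = (4158902401,275430040)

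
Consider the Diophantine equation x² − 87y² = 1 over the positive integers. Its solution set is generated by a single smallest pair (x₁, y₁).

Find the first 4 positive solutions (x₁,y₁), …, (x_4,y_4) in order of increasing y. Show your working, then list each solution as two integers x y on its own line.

28 3
1567 168
87724 9405
4910977 526512

[9; 3,18] for √87; ℓ=2 ⇒ convergent index 1
step 0: (9, 1)  from 9·(1,0) + (0,1)
step 1: (28, 3)  from 3·(9,1) + (1,0)
fundamental: x₁=28, y₁=3  (since 784 − 87·9 = 1)
n=2: (28,3)∘(28,3) = (28·28+87·3·3, 28·3+3·28) = (1567,168)
n=3: (1567,168)∘(28,3) = (28·1567+87·3·168, 28·168+3·1567) = (87724,9405)
n=4: (87724,9405)∘(28,3) = (28·87724+87·3·9405, 28·9405+3·87724) = (4910977,526512)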